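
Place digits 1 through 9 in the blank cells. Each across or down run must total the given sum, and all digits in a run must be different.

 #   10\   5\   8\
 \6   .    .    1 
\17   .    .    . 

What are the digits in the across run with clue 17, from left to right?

6 in 3 cells must be {1,2,3}.
R2C3 = 8 − 1 = 7 completes the 8 down.
Nothing is forced directly, so branch on R1C1, whose candidates are 2 or 3. If R1C1 = 3: that forces R1C2 = 2, after which R2C1 would have to be in {1,2,4,6,8,9} for the 17 across but in {7} for the 10 down — contradiction. So R1C1 = 2.
R1C2 = 6 − 3 = 3 completes the 6 across.
R2C1 = 10 − 2 = 8 completes the 10 down.
R2C2 = 17 − 15 = 2 completes the 17 across.

8 2 7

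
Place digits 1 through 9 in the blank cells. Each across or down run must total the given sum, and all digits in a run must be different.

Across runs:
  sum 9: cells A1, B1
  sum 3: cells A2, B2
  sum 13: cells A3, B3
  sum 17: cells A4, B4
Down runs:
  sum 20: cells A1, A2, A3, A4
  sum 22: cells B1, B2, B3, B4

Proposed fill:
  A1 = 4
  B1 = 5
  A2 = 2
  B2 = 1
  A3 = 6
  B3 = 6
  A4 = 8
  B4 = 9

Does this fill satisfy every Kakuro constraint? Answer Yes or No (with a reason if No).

No — the across run A3–B3 sums to 12, not 13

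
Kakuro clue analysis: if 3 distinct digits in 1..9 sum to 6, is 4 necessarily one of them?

No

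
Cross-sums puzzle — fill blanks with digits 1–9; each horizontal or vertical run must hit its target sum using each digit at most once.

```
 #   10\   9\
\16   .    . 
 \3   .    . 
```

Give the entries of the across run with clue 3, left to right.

16 in 2 cells must be {7,9}; 3 in 2 cells must be {1,2}.
The 16 across and the 9 down share only 7, so R1C2 = 7.
R2C2 = 9 − 7 = 2 completes the 9 down.
R1C1 = 16 − 7 = 9 completes the 16 across.
R2C1 = 3 − 2 = 1 completes the 3 across.

1 2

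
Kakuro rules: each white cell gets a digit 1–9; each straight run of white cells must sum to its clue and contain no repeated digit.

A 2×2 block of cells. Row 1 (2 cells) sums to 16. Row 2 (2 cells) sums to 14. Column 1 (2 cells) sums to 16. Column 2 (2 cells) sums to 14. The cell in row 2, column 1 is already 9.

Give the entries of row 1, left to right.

16 in 2 cells must be {7,9}.
(1,1) = 16 − 9 = 7 completes the 16 down.
(1,2) = 16 − 7 = 9 completes the 16 across.
(2,2) = 14 − 9 = 5 completes the 14 across.

7 9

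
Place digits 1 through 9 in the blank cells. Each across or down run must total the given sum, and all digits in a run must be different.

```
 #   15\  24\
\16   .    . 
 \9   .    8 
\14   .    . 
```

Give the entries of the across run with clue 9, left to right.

16 in 2 cells must be {7,9}; 24 in 3 cells must be {7,8,9}.
R2C1 = 9 − 8 = 1 completes the 9 across.
R3C2 = 9: the only remaining digit allowed by both the 14 across and the 24 down.
Given what's placed, R1C1 must be 9 to fit the 16 across and 15 down.
R1C2 = 16 − 9 = 7 completes the 16 across.
R3C1 = 14 − 9 = 5 completes the 14 across.

1 8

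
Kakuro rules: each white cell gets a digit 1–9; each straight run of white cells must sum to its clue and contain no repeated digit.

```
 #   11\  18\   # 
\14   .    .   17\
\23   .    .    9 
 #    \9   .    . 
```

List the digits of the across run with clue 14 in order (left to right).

5 9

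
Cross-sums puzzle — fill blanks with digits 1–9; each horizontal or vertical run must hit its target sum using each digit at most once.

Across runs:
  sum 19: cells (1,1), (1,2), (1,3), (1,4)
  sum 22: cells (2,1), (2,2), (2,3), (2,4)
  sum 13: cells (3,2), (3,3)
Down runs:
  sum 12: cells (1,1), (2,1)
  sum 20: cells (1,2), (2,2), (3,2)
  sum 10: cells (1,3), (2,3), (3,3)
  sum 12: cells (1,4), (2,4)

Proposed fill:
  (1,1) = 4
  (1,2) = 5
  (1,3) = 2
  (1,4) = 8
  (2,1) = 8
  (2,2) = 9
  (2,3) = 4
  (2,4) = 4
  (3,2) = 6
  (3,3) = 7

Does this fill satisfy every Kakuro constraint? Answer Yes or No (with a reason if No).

No — the down run (1,3)–(3,3) sums to 13, not 10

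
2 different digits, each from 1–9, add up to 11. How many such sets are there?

2 distinct digits from 1–9 sum between 3 and 17.
Enumerating: {2,9}, {3,8}, {4,7}, {5,6}.

4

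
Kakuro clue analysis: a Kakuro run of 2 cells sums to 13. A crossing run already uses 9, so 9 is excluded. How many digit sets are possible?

2

2 distinct digits from 1–9 sum between 3 and 17.
Dropping sets that contain 9.
Enumerating: {5,8}, {6,7}.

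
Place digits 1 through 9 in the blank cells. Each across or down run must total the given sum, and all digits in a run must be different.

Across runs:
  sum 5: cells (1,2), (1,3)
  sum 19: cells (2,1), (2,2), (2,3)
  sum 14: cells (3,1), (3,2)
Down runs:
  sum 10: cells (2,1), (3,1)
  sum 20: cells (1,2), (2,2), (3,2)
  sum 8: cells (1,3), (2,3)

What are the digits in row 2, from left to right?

4 9 6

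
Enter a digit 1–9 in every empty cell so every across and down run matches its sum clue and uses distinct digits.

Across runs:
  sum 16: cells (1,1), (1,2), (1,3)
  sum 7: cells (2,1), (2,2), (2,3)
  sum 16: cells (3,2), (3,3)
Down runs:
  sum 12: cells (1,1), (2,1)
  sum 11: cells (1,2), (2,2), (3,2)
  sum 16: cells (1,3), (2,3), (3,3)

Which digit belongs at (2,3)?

7 in 3 cells must be {1,2,4}; 16 in 2 cells must be {7,9}.
Only 4 fits (2,1) under both its across sum 7 and down sum 12.
The 16 across and the 11 down share only 7, so (3,2) = 7.
(3,3) = 16 − 7 = 9 completes the 16 across.
(1,1) = 12 − 4 = 8 completes the 12 down.
(2,2) = 1: the only remaining digit allowed by both the 7 across and the 11 down.
(2,3) = 7 − 5 = 2 completes the 7 across.

2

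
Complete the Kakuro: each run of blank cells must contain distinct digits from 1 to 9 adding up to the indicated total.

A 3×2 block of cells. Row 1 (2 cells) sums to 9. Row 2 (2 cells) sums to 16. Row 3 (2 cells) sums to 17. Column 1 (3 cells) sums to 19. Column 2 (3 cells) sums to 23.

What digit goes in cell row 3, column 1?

9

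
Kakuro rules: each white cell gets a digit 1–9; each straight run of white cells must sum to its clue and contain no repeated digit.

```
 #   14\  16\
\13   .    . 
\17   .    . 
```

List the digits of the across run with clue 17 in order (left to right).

8 9

17 in 2 cells must be {8,9}; 16 in 2 cells must be {7,9}.
The 17 across and the 16 down share only 9, so R2C2 = 9.
R1C2 = 16 − 9 = 7 completes the 16 down.
R2C1 = 17 − 9 = 8 completes the 17 across.
R1C1 = 13 − 7 = 6 completes the 13 across.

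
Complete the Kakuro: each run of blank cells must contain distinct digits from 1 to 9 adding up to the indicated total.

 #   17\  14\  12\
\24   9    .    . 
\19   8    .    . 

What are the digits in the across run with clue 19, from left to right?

8, 6, 5

24 in 3 cells must be {7,8,9}; 17 in 2 cells must be {8,9}.
Given what's placed, R1C2 must be 8 to fit the 24 across and 14 down.
R1C3 = 24 − 17 = 7 completes the 24 across.
R2C2 = 14 − 8 = 6 completes the 14 down.
R2C3 = 19 − 14 = 5 completes the 19 across.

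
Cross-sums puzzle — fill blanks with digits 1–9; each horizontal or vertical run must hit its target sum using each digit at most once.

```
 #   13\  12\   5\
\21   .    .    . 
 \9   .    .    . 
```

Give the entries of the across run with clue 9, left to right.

5, 3, 1

The 21 across and the 5 down share only 4, so R1C3 = 4.
R2C3 = 5 − 4 = 1 completes the 5 down.
Nothing is forced directly, so branch on R2C1, whose candidates are 5 or 6. If R2C1 = 6: then R1C1 would have to be in {8,9} for the 21 across but in {7} for the 13 down — contradiction. So R2C1 = 5.
R1C1 = 13 − 5 = 8 completes the 13 down.
R1C2 = 21 − 12 = 9 completes the 21 across.
R2C2 = 9 − 6 = 3 completes the 9 across.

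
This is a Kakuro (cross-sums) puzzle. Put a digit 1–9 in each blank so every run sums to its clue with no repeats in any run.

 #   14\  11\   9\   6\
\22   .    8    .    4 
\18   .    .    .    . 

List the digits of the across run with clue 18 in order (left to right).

R1C1 = 9: the only remaining digit allowed by both the 22 across and the 14 down.
R1C3 = 22 − 21 = 1 completes the 22 across.
R2C1 = 14 − 9 = 5 completes the 14 down.
R2C2 = 11 − 8 = 3 completes the 11 down.
R2C3 = 9 − 1 = 8 completes the 9 down.
R2C4 = 18 − 16 = 2 completes the 18 across.

5 3 8 2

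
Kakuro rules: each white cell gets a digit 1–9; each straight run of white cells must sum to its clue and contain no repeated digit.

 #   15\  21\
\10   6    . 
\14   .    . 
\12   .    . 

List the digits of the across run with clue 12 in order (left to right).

4, 8

R1C2 = 10 − 6 = 4 completes the 10 across.
No cell is forced outright now. R2C1 can only be 5 or 8 (the digits allowed by both its 14 across and its 15 down). If R2C1 = 8: then R2C2 would have to be in {6} for the 14 across but in {8,9} for the 21 down — contradiction. So R2C1 = 5.
R2C2 = 14 − 5 = 9 completes the 14 across.
R3C1 = 15 − 11 = 4 completes the 15 down.
R3C2 = 12 − 4 = 8 completes the 12 across.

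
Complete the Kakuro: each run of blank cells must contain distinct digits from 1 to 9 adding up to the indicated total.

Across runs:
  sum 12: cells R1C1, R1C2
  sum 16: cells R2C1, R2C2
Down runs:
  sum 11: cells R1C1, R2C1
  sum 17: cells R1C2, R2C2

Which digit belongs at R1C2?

8

16 in 2 cells must be {7,9}; 17 in 2 cells must be {8,9}.
The 16 across and the 17 down share only 9, so R2C2 = 9.
R1C2 = 17 − 9 = 8 completes the 17 down.
R2C1 = 16 − 9 = 7 completes the 16 across.
R1C1 = 12 − 8 = 4 completes the 12 across.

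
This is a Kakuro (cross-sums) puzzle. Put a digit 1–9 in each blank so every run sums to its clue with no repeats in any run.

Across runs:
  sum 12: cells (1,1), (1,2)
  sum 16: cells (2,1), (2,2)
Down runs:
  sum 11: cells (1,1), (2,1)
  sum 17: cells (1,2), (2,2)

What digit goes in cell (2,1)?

16 in 2 cells must be {7,9}; 17 in 2 cells must be {8,9}.
The 16 across and the 17 down share only 9, so (2,2) = 9.
(1,2) = 17 − 9 = 8 completes the 17 down.
(2,1) = 16 − 9 = 7 completes the 16 across.
(1,1) = 12 − 8 = 4 completes the 12 across.

7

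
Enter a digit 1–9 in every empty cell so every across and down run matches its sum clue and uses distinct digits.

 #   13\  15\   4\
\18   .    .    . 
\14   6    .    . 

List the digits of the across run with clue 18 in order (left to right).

7 8 3

4 in 2 cells must be {1,3}.
R1C1 = 13 − 6 = 7 completes the 13 down.
Given what's placed, R1C3 must be 3 to fit the 18 across and 4 down.
Given what's placed, R2C2 must be 7 to fit the 14 across and 15 down.
R2C3 = 14 − 13 = 1 completes the 14 across.
R1C2 = 18 − 10 = 8 completes the 18 across.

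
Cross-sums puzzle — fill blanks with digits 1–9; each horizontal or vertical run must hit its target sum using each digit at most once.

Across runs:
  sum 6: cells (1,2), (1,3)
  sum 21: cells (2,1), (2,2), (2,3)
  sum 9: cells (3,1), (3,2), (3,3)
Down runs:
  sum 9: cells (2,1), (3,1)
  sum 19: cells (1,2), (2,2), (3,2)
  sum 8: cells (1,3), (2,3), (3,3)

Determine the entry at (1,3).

2

Nothing is forced directly, so branch on (2,3), whose candidates are 4 or 5. If (2,3) = 4: that forces (1,3) = 1, (2,1) = 8, (2,2) = 9, (3,1) = 1, (3,3) = 3, after which (1,2) would have to be in {5} for the 6 across but in {2,3,4,6,7,8} for the 19 down — contradiction. So (2,3) = 5.
Given what's placed, (2,1) must be 7 to fit the 21 across and 9 down.
(2,2) = 21 − 12 = 9 completes the 21 across.
(3,1) = 9 − 7 = 2 completes the 9 down.
(3,3) = 1: the only remaining digit allowed by both the 9 across and the 8 down.
(1,3) = 8 − 6 = 2 completes the 8 down.
(3,2) = 9 − 3 = 6 completes the 9 across.
(1,2) = 6 − 2 = 4 completes the 6 across.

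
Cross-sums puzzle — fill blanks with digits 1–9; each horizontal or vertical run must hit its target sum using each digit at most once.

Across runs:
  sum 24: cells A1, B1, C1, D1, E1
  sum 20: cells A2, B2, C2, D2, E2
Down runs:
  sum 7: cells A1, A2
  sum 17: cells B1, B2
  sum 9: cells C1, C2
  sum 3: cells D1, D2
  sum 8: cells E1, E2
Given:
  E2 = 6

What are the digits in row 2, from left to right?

17 in 2 cells must be {8,9}; 3 in 2 cells must be {1,2}.
E1 = 8 − 6 = 2 completes the 8 down.
B2 = 8: the only remaining digit allowed by both the 20 across and the 17 down.
B1 = 17 − 8 = 9 completes the 17 down.
D1 = 1: the only remaining digit allowed by both the 24 across and the 3 down.
D2 = 3 − 1 = 2 completes the 3 down.
Nothing is forced directly, so branch on A2, whose candidates are 1 or 3. If A2 = 1: then A1 would have to be in {4,5,7,8} for the 24 across but in {6} for the 7 down — contradiction. So A2 = 3.
A1 = 7 − 3 = 4 completes the 7 down.
C1 = 24 − 16 = 8 completes the 24 across.
C2 = 20 − 19 = 1 completes the 20 across.

3 8 1 2 6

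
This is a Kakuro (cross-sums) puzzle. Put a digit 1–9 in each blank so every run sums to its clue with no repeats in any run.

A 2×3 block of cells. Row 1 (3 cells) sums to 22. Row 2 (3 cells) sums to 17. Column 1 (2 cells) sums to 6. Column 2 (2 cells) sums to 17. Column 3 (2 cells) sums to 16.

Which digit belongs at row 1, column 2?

8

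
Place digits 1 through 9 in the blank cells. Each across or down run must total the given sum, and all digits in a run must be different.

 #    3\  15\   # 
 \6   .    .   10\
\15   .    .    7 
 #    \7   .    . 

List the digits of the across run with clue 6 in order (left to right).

3 in 2 cells must be {1,2}.
R2C1 = 2: the only remaining digit allowed by both the 15 across and the 3 down.
R2C2 = 15 − 9 = 6 completes the 15 across.
R3C3 = 10 − 7 = 3 completes the 10 down.
R1C1 = 3 − 2 = 1 completes the 3 down.
R1C2 = 6 − 1 = 5 completes the 6 across.
R3C2 = 7 − 3 = 4 completes the 7 across.

1 5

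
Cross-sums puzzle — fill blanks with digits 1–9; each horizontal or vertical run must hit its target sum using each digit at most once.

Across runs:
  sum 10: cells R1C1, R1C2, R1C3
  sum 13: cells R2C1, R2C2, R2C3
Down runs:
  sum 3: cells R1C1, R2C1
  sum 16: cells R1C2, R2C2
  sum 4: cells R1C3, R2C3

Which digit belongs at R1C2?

3 in 2 cells must be {1,2}; 16 in 2 cells must be {7,9}; 4 in 2 cells must be {1,3}.
The 10 across and the 16 down share only 7, so R1C2 = 7.
Given what's placed, R1C3 must be 1 to fit the 10 across and 4 down.
R2C2 = 16 − 7 = 9 completes the 16 down.
R2C3 = 4 − 1 = 3 completes the 4 down.
R1C1 = 10 − 8 = 2 completes the 10 across.
R2C1 = 13 − 12 = 1 completes the 13 across.

7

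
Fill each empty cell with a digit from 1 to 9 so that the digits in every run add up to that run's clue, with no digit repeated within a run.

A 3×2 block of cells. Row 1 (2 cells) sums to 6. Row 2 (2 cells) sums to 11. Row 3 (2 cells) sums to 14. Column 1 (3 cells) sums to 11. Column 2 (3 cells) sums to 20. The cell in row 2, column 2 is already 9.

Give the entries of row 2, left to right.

2 9

(2,1) = 11 − 9 = 2 completes the 11 across.
No cell is forced outright now. (1,2) can only be 4 or 5 (the digits allowed by both its 6 across and its 20 down). If (1,2) = 4: then (1,1) would have to be in {2} for the 6 across but in {1,3,4,5,6,8} for the 11 down — contradiction. So (1,2) = 5.
(1,1) = 6 − 5 = 1 completes the 6 across.
(3,1) = 11 − 3 = 8 completes the 11 down.
(3,2) = 14 − 8 = 6 completes the 14 across.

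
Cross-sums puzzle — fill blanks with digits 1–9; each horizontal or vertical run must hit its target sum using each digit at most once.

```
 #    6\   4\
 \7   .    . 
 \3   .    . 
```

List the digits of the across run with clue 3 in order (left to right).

2 1

3 in 2 cells must be {1,2}; 4 in 2 cells must be {1,3}.
The 3 across and the 4 down share only 1, so R2C2 = 1.
R1C2 = 4 − 1 = 3 completes the 4 down.
R2C1 = 3 − 1 = 2 completes the 3 across.
R1C1 = 7 − 3 = 4 completes the 7 across.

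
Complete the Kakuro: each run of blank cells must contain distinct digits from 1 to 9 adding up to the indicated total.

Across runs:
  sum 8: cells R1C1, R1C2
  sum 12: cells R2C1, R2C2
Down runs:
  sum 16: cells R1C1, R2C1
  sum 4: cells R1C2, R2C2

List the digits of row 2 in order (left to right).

16 in 2 cells must be {7,9}; 4 in 2 cells must be {1,3}.
The 8 across and the 16 down share only 7, so R1C1 = 7.
R1C2 = 8 − 7 = 1 completes the 8 across.
R2C1 = 16 − 7 = 9 completes the 16 down.
R2C2 = 12 − 9 = 3 completes the 12 across.

9 3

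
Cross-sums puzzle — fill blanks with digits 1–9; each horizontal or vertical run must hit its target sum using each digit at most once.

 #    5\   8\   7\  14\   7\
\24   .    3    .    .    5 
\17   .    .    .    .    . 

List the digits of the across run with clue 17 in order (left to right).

R2C2 = 8 − 3 = 5 completes the 8 down.
R2C4 = 6: the only remaining digit allowed by both the 17 across and the 14 down.
R2C5 = 7 − 5 = 2 completes the 7 down.
R1C4 = 14 − 6 = 8 completes the 14 down.
No cell is forced outright now. R1C1 can only be 1 or 2 (the digits allowed by both its 24 across and its 5 down). If R1C1 = 1: then R1C3 would have to be in {7} for the 24 across but in {1,2,3,4,5,6} for the 7 down — contradiction. So R1C1 = 2.
R1C3 = 24 − 18 = 6 completes the 24 across.
R2C1 = 5 − 2 = 3 completes the 5 down.
R2C3 = 17 − 16 = 1 completes the 17 across.

3 5 1 6 2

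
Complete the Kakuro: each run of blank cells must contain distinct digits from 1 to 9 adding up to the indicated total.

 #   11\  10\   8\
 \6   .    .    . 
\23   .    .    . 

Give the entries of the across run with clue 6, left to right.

3 1 2

6 in 3 cells must be {1,2,3}; 23 in 3 cells must be {6,8,9}.
The 23 across and the 8 down share only 6, so R2C3 = 6.
R1C3 = 8 − 6 = 2 completes the 8 down.
Given what's placed, R1C1 must be 3 to fit the 6 across and 11 down.
R1C2 = 6 − 5 = 1 completes the 6 across.
R2C1 = 11 − 3 = 8 completes the 11 down.
R2C2 = 23 − 14 = 9 completes the 23 across.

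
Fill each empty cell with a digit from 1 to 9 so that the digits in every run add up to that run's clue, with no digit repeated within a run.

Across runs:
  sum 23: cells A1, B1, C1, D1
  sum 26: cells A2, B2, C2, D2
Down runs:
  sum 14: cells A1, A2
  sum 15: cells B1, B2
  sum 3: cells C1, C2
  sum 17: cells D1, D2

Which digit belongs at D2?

3 in 2 cells must be {1,2}; 17 in 2 cells must be {8,9}.
Only 2 fits C2 under both its across sum 26 and down sum 3.
C1 = 3 − 2 = 1 completes the 3 down.
Nothing is forced directly, so branch on D1, whose candidates are 8 or 9. If D1 = 8: that forces B1 = 9, after which B2 would have to be in {7,8,9} for the 26 across but in {6} for the 15 down — contradiction. So D1 = 9.
D2 = 17 − 9 = 8 completes the 17 down.

8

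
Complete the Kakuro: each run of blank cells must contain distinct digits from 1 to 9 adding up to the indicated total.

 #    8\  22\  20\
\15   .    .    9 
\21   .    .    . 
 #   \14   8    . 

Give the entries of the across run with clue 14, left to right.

Given what's placed, R1C2 must be 5 to fit the 15 across and 22 down.
R2C2 = 22 − 13 = 9 completes the 22 down.
R3C3 = 14 − 8 = 6 completes the 14 across.
R1C1 = 15 − 14 = 1 completes the 15 across.
R2C1 = 8 − 1 = 7 completes the 8 down.
R2C3 = 21 − 16 = 5 completes the 21 across.

8 6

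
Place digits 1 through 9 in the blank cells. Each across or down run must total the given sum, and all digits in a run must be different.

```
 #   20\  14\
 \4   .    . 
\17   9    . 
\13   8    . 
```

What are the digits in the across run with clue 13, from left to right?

8, 5

4 in 2 cells must be {1,3}; 17 in 2 cells must be {8,9}.
R1C1 = 20 − 17 = 3 completes the 20 down.
R1C2 = 4 − 3 = 1 completes the 4 across.
R2C2 = 17 − 9 = 8 completes the 17 across.
R3C2 = 13 − 8 = 5 completes the 13 across.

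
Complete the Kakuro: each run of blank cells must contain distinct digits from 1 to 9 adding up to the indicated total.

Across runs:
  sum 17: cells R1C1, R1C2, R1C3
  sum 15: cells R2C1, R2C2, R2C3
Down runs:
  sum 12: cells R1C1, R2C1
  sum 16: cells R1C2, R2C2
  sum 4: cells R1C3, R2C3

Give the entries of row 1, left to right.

7, 9, 1

16 in 2 cells must be {7,9}; 4 in 2 cells must be {1,3}.
Nothing is forced directly, so branch on R1C2, whose candidates are 7 or 9. If R1C2 = 7: that forces R1C3 = 1, R2C2 = 9, after which R2C3 would have to be in {1,2,4,5} for the 15 across but in {3} for the 4 down — contradiction. So R1C2 = 9.
R2C2 = 16 − 9 = 7 completes the 16 down.
Given what's placed, R2C3 must be 3 to fit the 15 across and 4 down.
R1C3 = 4 − 3 = 1 completes the 4 down.
R2C1 = 15 − 10 = 5 completes the 15 across.
R1C1 = 17 − 10 = 7 completes the 17 across.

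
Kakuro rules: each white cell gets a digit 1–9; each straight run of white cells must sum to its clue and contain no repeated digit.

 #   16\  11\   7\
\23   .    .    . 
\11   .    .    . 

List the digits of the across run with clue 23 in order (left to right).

23 in 3 cells must be {6,8,9}; 16 in 2 cells must be {7,9}.
The 23 across and the 16 down share only 9, so R1C1 = 9.
Given what's placed, R1C3 must be 6 to fit the 23 across and 7 down.
R2C1 = 16 − 9 = 7 completes the 16 down.
R2C2 = 3: the only remaining digit allowed by both the 11 across and the 11 down.
R2C3 = 11 − 10 = 1 completes the 11 across.
R1C2 = 23 − 15 = 8 completes the 23 across.

9 8 6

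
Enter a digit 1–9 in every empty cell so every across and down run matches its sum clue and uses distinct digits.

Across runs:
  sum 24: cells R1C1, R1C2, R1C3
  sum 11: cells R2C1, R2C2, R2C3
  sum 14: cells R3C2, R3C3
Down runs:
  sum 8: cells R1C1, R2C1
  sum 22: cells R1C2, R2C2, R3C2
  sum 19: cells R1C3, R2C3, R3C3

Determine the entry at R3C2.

5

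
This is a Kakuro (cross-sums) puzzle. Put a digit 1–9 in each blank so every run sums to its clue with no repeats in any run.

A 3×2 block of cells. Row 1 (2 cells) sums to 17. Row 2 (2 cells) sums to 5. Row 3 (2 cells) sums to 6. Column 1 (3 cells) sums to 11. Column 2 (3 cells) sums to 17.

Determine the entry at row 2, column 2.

17 in 2 cells must be {8,9}.
The 17 across and the 11 down share only 8, so (1,1) = 8.
(1,2) = 17 − 8 = 9 completes the 17 across.
Nothing is forced directly, so branch on (2,1), whose candidates are 1 or 2. If (2,1) = 1: then (2,2) would have to be in {4} for the 5 across but in {1,2,3,5,6,7} for the 17 down — contradiction. So (2,1) = 2.
(2,2) = 5 − 2 = 3 completes the 5 across.
(3,1) = 11 − 10 = 1 completes the 11 down.
(3,2) = 6 − 1 = 5 completes the 6 across.

3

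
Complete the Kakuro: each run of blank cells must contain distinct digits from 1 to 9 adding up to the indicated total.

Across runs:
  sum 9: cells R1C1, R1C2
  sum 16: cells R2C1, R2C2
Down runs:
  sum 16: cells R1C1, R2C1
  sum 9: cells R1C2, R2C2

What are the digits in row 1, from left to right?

16 in 2 cells must be {7,9}.
The 9 across and the 16 down share only 7, so R1C1 = 7.
R1C2 = 9 − 7 = 2 completes the 9 across.
R2C1 = 16 − 7 = 9 completes the 16 down.
R2C2 = 16 − 9 = 7 completes the 16 across.

7 2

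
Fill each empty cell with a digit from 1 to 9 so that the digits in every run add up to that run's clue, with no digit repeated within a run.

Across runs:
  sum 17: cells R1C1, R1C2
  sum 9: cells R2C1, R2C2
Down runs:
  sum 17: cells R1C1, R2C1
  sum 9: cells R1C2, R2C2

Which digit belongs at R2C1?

8

17 in 2 cells must be {8,9}.
The 17 across and the 9 down share only 8, so R1C2 = 8.
The 9 across and the 17 down share only 8, so R2C1 = 8.
R2C2 = 9 − 8 = 1 completes the 9 across.
R1C1 = 17 − 8 = 9 completes the 17 across.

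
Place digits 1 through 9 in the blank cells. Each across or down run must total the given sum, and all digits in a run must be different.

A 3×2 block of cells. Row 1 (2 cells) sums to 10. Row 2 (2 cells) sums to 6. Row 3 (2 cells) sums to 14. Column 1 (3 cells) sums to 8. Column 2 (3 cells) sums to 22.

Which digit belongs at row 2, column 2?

5

The 6 across and the 22 down share only 5, so (2,2) = 5.
The 14 across and the 8 down share only 5, so (3,1) = 5.
(3,2) = 14 − 5 = 9 completes the 14 across.
(1,2) = 22 − 14 = 8 completes the 22 down.
(2,1) = 6 − 5 = 1 completes the 6 across.
(1,1) = 10 − 8 = 2 completes the 10 across.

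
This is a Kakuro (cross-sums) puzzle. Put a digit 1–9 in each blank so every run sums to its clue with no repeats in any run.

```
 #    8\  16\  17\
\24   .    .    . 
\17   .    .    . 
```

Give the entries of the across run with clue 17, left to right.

1 7 9

24 in 3 cells must be {7,8,9}; 16 in 2 cells must be {7,9}; 17 in 2 cells must be {8,9}.
The 24 across and the 8 down share only 7, so R1C1 = 7.
Given what's placed, R1C2 must be 9 to fit the 24 across and 16 down.
R1C3 = 24 − 16 = 8 completes the 24 across.
R2C1 = 8 − 7 = 1 completes the 8 down.
R2C2 = 16 − 9 = 7 completes the 16 down.
R2C3 = 17 − 8 = 9 completes the 17 across.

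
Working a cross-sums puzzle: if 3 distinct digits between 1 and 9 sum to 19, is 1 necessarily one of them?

No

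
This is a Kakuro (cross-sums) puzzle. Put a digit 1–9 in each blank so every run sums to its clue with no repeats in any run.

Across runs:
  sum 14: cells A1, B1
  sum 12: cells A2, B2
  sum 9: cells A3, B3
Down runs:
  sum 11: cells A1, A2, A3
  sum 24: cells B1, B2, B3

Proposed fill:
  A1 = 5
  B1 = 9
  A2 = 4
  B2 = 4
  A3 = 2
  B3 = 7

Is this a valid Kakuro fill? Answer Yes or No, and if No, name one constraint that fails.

No — the down run B1–B3 sums to 20, not 24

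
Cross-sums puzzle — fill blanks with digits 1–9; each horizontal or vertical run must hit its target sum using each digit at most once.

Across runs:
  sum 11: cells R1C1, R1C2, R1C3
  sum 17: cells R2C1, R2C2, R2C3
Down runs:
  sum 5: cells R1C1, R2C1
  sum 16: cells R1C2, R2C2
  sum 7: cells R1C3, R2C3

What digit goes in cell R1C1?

3

16 in 2 cells must be {7,9}.
The 11 across and the 16 down share only 7, so R1C2 = 7.
R2C2 = 16 − 7 = 9 completes the 16 down.
Nothing is forced directly, so branch on R1C1, whose candidates are 1 or 3. If R1C1 = 1: that forces R1C3 = 3, after which R2C1 would have to be in {1,2,3,5,6,7} for the 17 across but in {4} for the 5 down — contradiction. So R1C1 = 3.
R1C3 = 11 − 10 = 1 completes the 11 across.
R2C1 = 5 − 3 = 2 completes the 5 down.
R2C3 = 17 − 11 = 6 completes the 17 across.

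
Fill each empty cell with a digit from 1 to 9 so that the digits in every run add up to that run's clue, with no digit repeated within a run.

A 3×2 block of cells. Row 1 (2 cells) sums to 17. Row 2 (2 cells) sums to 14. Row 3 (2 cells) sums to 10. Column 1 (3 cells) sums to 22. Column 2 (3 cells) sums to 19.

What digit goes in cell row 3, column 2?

2

17 in 2 cells must be {8,9}.
Nothing is forced directly, so branch on (1,1), whose candidates are 8 or 9. If (1,1) = 8: that forces (1,2) = 9, (3,1) = 9, after which (3,2) would have to be in {1} for the 10 across but in {2,3,4,6,7,8} for the 19 down — contradiction. So (1,1) = 9.
(1,2) = 17 − 9 = 8 completes the 17 across.
Nothing is forced directly, so branch on (2,1), whose candidates are 5 or 6 or 8. If (2,1) = 6: then (2,2) would have to be in {8} for the 14 across but in {2,4,5,6,7,9} for the 19 down — contradiction. If (2,1) = 8: that forces (2,2) = 6, after which (3,1) would have to be in {1,2,3,4,6,7,8,9} for the 10 across but in {5} for the 22 down — contradiction. So (2,1) = 5.
(2,2) = 14 − 5 = 9 completes the 14 across.
(3,1) = 22 − 14 = 8 completes the 22 down.
(3,2) = 10 − 8 = 2 completes the 10 across.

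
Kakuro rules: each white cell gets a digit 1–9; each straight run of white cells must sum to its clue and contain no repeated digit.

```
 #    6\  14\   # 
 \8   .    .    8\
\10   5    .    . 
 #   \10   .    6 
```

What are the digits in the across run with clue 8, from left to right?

R1C1 = 6 − 5 = 1 completes the 6 down.
R1C2 = 8 − 1 = 7 completes the 8 across.
R2C3 = 8 − 6 = 2 completes the 8 down.
R3C2 = 10 − 6 = 4 completes the 10 across.
R2C2 = 10 − 7 = 3 completes the 10 across.

1 7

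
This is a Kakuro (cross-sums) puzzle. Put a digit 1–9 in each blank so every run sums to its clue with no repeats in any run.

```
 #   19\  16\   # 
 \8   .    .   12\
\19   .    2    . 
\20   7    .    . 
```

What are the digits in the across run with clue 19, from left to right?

R1C1 = 3: the only remaining digit allowed by both the 8 across and the 19 down.
R1C2 = 8 − 3 = 5 completes the 8 across.
R2C1 = 19 − 10 = 9 completes the 19 down.
R2C3 = 19 − 11 = 8 completes the 19 across.
R3C2 = 16 − 7 = 9 completes the 16 down.
R3C3 = 20 − 16 = 4 completes the 20 across.

9 2 8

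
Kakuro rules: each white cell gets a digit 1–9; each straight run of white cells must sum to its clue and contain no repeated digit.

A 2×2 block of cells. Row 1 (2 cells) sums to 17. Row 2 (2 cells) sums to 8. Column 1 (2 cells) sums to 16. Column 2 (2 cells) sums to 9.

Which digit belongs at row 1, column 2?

17 in 2 cells must be {8,9}; 16 in 2 cells must be {7,9}.
The 17 across and the 16 down share only 9, so (1,1) = 9.
(1,2) = 17 − 9 = 8 completes the 17 across.
(2,1) = 16 − 9 = 7 completes the 16 down.
(2,2) = 8 − 7 = 1 completes the 8 across.

8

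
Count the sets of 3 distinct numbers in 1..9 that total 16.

3 distinct digits from 1–9 sum between 6 and 24.

8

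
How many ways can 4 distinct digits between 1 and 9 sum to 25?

6

4 distinct digits from 1–9 sum between 10 and 30.
Enumerating: {1,7,8,9}, {2,6,8,9}, {3,5,8,9}, {3,6,7,9}, {4,5,7,9}, {4,6,7,8}.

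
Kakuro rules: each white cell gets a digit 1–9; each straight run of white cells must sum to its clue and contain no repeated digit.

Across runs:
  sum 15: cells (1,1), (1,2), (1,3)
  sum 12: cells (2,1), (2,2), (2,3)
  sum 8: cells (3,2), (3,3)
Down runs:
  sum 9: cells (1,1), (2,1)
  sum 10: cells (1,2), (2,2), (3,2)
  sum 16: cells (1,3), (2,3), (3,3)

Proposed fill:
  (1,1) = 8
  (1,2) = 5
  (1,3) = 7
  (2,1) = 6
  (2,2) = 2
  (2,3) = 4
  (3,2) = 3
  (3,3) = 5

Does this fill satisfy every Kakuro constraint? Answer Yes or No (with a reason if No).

No — the down run (1,1)–(2,1) sums to 14, not 9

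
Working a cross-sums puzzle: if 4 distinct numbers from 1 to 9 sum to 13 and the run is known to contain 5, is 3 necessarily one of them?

Yes

The only way to make 13 from 4 distinct digits under that restriction is {1,3,4,5}, which contains 3.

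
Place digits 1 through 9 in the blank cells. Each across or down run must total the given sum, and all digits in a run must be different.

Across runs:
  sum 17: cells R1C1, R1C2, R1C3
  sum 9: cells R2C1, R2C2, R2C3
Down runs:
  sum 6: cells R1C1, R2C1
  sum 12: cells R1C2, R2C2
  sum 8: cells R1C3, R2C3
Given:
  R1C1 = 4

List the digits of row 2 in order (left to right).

R2C1 = 6 − 4 = 2 completes the 6 down.
No cell is forced outright now. R2C2 can only be 3 or 4 (the digits allowed by both its 9 across and its 12 down). If R2C2 = 3: then R1C2 would have to be in {5,6,7,8} for the 17 across but in {9} for the 12 down — contradiction. So R2C2 = 4.
R1C2 = 12 − 4 = 8 completes the 12 down.
R1C3 = 17 − 12 = 5 completes the 17 across.
R2C3 = 9 − 6 = 3 completes the 9 across.

2, 4, 3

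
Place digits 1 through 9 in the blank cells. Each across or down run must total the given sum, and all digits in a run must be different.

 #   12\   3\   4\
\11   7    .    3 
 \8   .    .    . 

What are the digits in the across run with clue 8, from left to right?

3 in 2 cells must be {1,2}; 4 in 2 cells must be {1,3}.
R1C2 = 11 − 10 = 1 completes the 11 across.
R2C1 = 12 − 7 = 5 completes the 12 down.
R2C2 = 3 − 1 = 2 completes the 3 down.
R2C3 = 8 − 7 = 1 completes the 8 across.

5 2 1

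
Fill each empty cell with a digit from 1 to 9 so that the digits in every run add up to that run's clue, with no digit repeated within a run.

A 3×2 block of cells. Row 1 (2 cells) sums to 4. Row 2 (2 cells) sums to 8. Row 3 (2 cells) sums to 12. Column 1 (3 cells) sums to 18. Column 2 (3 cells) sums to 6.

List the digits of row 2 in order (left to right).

4 in 2 cells must be {1,3}; 6 in 3 cells must be {1,2,3}.
The 12 across and the 6 down share only 3, so (3,2) = 3.
Given what's placed, (1,2) must be 1 to fit the 4 across and 6 down.
(2,2) = 6 − 4 = 2 completes the 6 down.
(3,1) = 12 − 3 = 9 completes the 12 across.
(1,1) = 4 − 1 = 3 completes the 4 across.
(2,1) = 8 − 2 = 6 completes the 8 across.

6 2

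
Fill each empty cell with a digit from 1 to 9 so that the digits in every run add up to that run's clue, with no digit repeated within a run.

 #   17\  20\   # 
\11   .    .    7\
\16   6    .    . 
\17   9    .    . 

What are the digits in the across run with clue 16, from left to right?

R1C1 = 17 − 15 = 2 completes the 17 down.
R1C2 = 11 − 2 = 9 completes the 11 across.
Nothing is forced directly, so branch on R2C2, whose candidates are 3 or 7 or 8. If R2C2 = 3: then R2C3 would have to be in {7} for the 16 across but in {1,2,3,4,5,6} for the 7 down — contradiction. If R2C2 = 7: that forces R2C3 = 3, after which R3C2 would have to be in {1,2,3,5,6,7} for the 17 across but in {4} for the 20 down — contradiction. So R2C2 = 8.
R2C3 = 16 − 14 = 2 completes the 16 across.
R3C2 = 20 − 17 = 3 completes the 20 down.
R3C3 = 17 − 12 = 5 completes the 17 across.

6, 8, 2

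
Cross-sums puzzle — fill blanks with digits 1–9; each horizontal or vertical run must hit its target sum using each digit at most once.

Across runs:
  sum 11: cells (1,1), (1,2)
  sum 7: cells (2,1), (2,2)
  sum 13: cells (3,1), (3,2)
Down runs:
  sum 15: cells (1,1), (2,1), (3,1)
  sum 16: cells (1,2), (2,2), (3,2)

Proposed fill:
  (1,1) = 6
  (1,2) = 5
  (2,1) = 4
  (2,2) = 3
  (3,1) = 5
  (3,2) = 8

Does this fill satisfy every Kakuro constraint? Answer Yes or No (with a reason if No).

Yes

Across: 6+5=11; 4+3=7; 5+8=13. Down: 6+4+5=15; 5+3+8=16. No digit repeats within any run.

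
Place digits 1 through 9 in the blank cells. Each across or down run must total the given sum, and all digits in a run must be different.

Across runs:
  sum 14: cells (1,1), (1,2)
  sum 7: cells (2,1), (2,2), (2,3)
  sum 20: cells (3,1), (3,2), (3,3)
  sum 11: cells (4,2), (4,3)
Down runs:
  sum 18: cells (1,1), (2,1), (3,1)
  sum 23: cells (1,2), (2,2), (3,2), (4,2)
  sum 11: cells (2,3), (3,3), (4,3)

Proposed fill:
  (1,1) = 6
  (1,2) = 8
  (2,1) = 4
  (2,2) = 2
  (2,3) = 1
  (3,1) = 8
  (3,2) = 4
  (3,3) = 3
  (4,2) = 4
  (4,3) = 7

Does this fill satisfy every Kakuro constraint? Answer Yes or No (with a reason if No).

No — the across run (3,1)–(3,3) sums to 15, not 20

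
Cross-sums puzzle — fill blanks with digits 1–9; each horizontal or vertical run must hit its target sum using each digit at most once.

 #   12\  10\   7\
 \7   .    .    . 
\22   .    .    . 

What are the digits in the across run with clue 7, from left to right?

4 1 2

7 in 3 cells must be {1,2,4}.
The 7 across and the 12 down share only 4, so R1C1 = 4.
R2C1 = 12 − 4 = 8 completes the 12 down.
Given what's placed, R2C2 must be 9 to fit the 22 across and 10 down.
R2C3 = 22 − 17 = 5 completes the 22 across.
R1C2 = 10 − 9 = 1 completes the 10 down.
R1C3 = 7 − 5 = 2 completes the 7 across.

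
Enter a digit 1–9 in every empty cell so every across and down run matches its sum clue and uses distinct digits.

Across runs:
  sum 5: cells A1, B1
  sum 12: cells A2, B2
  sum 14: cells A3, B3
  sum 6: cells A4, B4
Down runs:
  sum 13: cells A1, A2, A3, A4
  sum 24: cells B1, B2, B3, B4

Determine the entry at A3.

5

Nothing is forced directly, so branch on A3, whose candidates are 5 or 6. If A3 = 6: that forces A2 = 4, B2 = 8, after which B3 would have to be in {8} for the 14 across but in {1,2,3,4,5,6,7,9} for the 24 down — contradiction. So A3 = 5.
B3 = 14 − 5 = 9 completes the 14 across.
Nothing is forced directly, so branch on A2, whose candidates are 3 or 4. If A2 = 3: then B2 would have to be in {9} for the 12 across but in {1,2,3,4,5,6,7,8} for the 24 down — contradiction. So A2 = 4.
B2 = 12 − 4 = 8 completes the 12 across.
A4 = 1: the only remaining digit allowed by both the 6 across and the 13 down.
B4 = 6 − 1 = 5 completes the 6 across.
A1 = 13 − 10 = 3 completes the 13 down.
B1 = 5 − 3 = 2 completes the 5 across.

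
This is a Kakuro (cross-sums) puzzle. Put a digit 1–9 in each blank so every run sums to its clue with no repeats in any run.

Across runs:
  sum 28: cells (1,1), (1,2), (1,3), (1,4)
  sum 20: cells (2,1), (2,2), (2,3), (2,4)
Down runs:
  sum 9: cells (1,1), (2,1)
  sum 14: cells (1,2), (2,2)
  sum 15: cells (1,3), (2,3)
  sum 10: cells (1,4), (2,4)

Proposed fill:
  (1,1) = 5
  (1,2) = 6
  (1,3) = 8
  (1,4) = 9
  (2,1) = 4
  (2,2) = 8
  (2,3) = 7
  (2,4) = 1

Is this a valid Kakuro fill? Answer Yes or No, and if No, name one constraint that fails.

Across: 5+6+8+9=28; 4+8+7+1=20. Down: 5+4=9; 6+8=14; 8+7=15; 9+1=10. No digit repeats within any run.

Yes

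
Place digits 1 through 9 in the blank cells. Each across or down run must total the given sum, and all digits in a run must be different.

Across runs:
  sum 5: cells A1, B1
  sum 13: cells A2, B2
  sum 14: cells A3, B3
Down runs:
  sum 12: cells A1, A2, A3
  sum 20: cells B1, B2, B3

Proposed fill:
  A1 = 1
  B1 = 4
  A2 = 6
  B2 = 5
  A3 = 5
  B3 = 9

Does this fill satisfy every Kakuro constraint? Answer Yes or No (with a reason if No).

No — the across run A2–B2 sums to 11, not 13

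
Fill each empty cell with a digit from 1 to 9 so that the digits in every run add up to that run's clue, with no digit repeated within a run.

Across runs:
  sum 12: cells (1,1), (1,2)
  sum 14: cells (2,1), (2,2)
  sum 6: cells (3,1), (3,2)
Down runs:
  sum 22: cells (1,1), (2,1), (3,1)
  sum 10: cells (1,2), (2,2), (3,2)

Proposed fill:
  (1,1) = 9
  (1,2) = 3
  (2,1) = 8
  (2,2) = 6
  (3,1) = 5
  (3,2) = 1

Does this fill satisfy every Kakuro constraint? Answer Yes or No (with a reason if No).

Across: 9+3=12; 8+6=14; 5+1=6. Down: 9+8+5=22; 3+6+1=10. No digit repeats within any run.

Yes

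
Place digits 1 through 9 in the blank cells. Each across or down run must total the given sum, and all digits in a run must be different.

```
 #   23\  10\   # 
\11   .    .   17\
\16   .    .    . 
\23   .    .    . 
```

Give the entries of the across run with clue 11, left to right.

8 3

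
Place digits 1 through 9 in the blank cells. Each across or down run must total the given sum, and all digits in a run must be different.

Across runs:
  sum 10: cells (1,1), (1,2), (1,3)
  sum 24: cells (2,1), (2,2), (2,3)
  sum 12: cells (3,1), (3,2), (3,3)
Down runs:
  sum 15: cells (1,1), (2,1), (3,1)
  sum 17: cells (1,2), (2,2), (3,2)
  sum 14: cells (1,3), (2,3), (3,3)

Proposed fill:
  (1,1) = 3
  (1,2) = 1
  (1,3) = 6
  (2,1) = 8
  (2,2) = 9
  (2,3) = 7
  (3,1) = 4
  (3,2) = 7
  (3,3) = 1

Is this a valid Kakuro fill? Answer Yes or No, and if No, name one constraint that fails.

Across: 3+1+6=10; 8+9+7=24; 4+7+1=12. Down: 3+8+4=15; 1+9+7=17; 6+7+1=14. No digit repeats within any run.

Yes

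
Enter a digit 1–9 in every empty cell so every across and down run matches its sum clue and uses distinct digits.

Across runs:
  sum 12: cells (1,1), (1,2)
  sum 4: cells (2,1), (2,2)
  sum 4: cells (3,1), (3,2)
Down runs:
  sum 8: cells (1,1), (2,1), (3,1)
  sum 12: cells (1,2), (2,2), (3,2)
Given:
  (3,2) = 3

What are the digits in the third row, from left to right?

1 3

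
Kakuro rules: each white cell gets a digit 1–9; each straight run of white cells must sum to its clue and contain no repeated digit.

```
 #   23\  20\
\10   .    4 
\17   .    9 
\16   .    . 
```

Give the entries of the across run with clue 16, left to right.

9, 7

17 in 2 cells must be {8,9}; 16 in 2 cells must be {7,9}; 23 in 3 cells must be {6,8,9}.
R1C1 = 10 − 4 = 6 completes the 10 across.
R2C1 = 17 − 9 = 8 completes the 17 across.
R3C1 = 23 − 14 = 9 completes the 23 down.
R3C2 = 16 − 9 = 7 completes the 16 across.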